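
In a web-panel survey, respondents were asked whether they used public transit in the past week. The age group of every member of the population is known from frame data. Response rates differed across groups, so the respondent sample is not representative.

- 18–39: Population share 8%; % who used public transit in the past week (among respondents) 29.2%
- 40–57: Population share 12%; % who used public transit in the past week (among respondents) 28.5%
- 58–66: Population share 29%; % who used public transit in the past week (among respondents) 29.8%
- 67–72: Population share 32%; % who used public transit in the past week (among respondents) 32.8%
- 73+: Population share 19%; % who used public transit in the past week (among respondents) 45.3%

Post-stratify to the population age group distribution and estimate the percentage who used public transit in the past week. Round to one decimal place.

Post-stratification weights by population share, not respondent share:
  18–39: 0.08 × 29.2 = 2.336
  40–57: 0.12 × 28.5 = 3.42
  58–66: 0.29 × 29.8 = 8.642
  67–72: 0.32 × 32.8 = 10.496
  73+: 0.19 × 45.3 = 8.607
Post-stratified estimate = 33.501 → 33.5%.

33.5%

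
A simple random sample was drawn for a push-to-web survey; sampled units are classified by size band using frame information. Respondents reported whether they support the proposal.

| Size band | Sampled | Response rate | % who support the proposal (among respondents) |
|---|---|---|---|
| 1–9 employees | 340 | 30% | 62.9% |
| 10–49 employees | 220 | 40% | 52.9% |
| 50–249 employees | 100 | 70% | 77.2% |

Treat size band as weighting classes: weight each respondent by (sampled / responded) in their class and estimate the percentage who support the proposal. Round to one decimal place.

With weight = n_sampled/n_responded per class, the weighted class total is n_sampled:
  1–9 employees: 340 × 62.9 = 21,386
  10–49 employees: 220 × 52.9 = 11,638
  50–249 employees: 100 × 77.2 = 7720
Adjusted estimate = 40,744 / 660 = 61.7333 → 61.7%.

61.7%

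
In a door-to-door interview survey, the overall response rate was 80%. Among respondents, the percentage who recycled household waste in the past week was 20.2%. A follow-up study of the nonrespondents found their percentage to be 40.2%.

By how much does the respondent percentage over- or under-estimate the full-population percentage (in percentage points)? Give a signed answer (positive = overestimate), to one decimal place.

-4.0 percentage points

Nonresponse fraction = 1 − 0.8 = 0.2.
Bias = (nonresponse fraction) × (respondent percentage − nonrespondent percentage)
     = 0.2 × (20.2 − 40.2) = 0.2 × -20 = -4.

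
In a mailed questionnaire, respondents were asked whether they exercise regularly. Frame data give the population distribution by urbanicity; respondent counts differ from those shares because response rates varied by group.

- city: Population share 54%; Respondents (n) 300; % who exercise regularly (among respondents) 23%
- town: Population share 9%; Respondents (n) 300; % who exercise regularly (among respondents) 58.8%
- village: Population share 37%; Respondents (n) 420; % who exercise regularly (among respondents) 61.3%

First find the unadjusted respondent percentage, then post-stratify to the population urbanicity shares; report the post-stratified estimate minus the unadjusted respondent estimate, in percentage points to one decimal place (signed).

-8.9 percentage points

Naive respondent-only estimate (weights = respondent counts):
  (300/1020)×23 + (300/1020)×58.8 + (420/1020)×61.3 = 49.3%
Post-stratifying to population shares instead:
  0.54×23 + 0.09×58.8 + 0.37×61.3 = 40.393%
Difference = 40.393 − 49.3 = -8.907 pp.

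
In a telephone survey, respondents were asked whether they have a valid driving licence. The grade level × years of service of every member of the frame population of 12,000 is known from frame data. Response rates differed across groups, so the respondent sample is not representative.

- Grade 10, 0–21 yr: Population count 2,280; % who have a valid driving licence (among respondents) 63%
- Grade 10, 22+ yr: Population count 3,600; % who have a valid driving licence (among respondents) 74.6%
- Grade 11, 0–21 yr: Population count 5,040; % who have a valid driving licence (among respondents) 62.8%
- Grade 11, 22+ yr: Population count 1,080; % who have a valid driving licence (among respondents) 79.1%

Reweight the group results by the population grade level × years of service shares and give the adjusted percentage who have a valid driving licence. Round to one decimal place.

Each cell contributes population-share × respondent value:
  Grade 10, 0–21 yr: (2,280/12,000) × 63 = 11.97
  Grade 10, 22+ yr: (3,600/12,000) × 74.6 = 22.38
  Grade 11, 0–21 yr: (5,040/12,000) × 62.8 = 26.376
  Grade 11, 22+ yr: (1,080/12,000) × 79.1 = 7.119
Post-stratified estimate = 67.845 → 67.8%.

67.8%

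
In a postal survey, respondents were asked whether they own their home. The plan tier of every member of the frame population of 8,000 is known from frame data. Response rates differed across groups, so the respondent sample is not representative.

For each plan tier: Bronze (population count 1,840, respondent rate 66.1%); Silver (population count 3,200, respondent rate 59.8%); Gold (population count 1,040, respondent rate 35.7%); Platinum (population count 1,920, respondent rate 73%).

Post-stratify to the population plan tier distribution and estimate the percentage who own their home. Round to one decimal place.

Each cell contributes population-share × respondent value:
  Bronze: (1,840/8,000) × 66.1 = 15.203
  Silver: (3,200/8,000) × 59.8 = 23.92
  Gold: (1,040/8,000) × 35.7 = 4.641
  Platinum: (1,920/8,000) × 73 = 17.52
Post-stratified estimate = 61.284 → 61.3%.

61.3%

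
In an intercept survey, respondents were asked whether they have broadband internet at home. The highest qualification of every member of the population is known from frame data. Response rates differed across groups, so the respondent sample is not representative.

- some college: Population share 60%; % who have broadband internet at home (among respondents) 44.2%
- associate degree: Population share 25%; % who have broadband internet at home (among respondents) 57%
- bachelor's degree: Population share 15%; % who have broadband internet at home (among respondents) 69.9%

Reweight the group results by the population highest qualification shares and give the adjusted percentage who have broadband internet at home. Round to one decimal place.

Reweight to the known highest qualification distribution:
  some college: 0.6 × 44.2 = 26.52
  associate degree: 0.25 × 57 = 14.25
  bachelor's degree: 0.15 × 69.9 = 10.485
Post-stratified estimate = 51.255 → 51.3%.

51.3%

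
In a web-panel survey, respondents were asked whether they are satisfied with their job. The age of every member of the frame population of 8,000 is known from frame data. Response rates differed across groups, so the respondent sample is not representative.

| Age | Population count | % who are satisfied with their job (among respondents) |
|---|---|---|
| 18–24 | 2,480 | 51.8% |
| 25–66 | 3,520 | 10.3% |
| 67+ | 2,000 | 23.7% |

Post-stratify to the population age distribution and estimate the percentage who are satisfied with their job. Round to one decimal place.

Each cell contributes population-share × respondent value:
  18–24: (2,480/8,000) × 51.8 = 16.058
  25–66: (3,520/8,000) × 10.3 = 4.532
  67+: (2,000/8,000) × 23.7 = 5.925
Post-stratified estimate = 26.515 → 26.5%.

26.5%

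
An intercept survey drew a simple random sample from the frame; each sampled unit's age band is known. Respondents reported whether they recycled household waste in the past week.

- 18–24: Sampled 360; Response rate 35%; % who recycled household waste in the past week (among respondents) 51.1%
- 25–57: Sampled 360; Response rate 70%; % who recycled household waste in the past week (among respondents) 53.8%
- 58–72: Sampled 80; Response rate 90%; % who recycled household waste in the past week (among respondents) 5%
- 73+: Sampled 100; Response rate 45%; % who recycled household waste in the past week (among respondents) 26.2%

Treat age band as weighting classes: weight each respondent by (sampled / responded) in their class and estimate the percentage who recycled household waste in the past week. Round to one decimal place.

Inverse-response-rate weighting restores each class to its sampled count, so class totals weight by n_sampled:
  18–24: 360 × 51.1 = 18,396
  25–57: 360 × 53.8 = 19,368
  58–72: 80 × 5 = 400
  73+: 100 × 26.2 = 2620
Adjusted estimate = 40,784 / 900 = 45.3156 → 45.3%.

45.3%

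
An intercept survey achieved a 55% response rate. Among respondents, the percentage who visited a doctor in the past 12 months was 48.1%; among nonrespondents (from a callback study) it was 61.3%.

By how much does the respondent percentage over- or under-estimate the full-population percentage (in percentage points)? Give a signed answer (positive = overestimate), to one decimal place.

Nonresponse fraction = 1 − 0.55 = 0.45.
Bias = (nonresponse fraction) × (respondent percentage − nonrespondent percentage)
     = 0.45 × (48.1 − 61.3) = 0.45 × -13.2 = -5.94.

-5.9 percentage points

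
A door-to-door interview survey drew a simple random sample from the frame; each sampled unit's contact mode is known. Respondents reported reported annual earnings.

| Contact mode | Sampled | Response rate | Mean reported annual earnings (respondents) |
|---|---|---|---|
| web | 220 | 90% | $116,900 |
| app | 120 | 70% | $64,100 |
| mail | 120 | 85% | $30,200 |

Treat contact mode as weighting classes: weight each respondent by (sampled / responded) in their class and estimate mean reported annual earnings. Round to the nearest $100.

Weighting each respondent by the inverse class response rate inflates each class back to its sampled size, so the class weight is n_sampled:
  web: 220 × 116,900 = 25,718,000
  app: 120 × 64,100 = 7,692,000
  mail: 120 × 30,200 = 3,624,000
Adjusted estimate = 37,034,000 / 460 = 80508.7 → $80,500.

$80,500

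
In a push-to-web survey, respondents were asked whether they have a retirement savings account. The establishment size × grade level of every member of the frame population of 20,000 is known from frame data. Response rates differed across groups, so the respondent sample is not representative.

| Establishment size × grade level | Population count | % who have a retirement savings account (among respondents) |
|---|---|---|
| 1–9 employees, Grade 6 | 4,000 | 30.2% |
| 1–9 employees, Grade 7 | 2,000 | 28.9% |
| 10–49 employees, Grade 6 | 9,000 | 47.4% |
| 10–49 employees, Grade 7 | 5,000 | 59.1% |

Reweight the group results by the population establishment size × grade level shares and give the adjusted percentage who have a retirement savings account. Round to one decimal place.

Weight each group's respondent value by its population share:
  1–9 employees, Grade 6: (4,000/20,000) × 30.2 = 6.04
  1–9 employees, Grade 7: (2,000/20,000) × 28.9 = 2.89
  10–49 employees, Grade 6: (9,000/20,000) × 47.4 = 21.33
  10–49 employees, Grade 7: (5,000/20,000) × 59.1 = 14.775
Post-stratified estimate = 45.035 → 45.0%.

45.0%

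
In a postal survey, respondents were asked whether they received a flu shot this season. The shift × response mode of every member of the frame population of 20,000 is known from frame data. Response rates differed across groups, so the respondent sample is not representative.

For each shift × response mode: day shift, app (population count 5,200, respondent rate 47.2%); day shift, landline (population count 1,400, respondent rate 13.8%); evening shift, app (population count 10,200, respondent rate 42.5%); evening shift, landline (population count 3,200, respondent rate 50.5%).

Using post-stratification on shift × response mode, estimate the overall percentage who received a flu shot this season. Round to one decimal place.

43.0%

Reweight to the known shift × response mode distribution:
  day shift, app: (5,200/20,000) × 47.2 = 12.272
  day shift, landline: (1,400/20,000) × 13.8 = 0.966
  evening shift, app: (10,200/20,000) × 42.5 = 21.675
  evening shift, landline: (3,200/20,000) × 50.5 = 8.08
Post-stratified estimate = 42.993 → 43.0%.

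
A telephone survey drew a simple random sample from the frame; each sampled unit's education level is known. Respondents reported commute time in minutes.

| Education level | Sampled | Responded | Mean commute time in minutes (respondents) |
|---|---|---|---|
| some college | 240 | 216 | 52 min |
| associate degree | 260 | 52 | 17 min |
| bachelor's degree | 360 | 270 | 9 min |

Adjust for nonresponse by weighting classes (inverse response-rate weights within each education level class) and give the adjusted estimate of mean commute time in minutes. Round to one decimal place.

23.4

Class response rates: some college 216/240 = 90%, associate degree 52/260 = 20%, bachelor's degree 270/360 = 75%.
With weight = n_sampled/n_responded per class, the weighted class total is n_sampled:
  some college: 240 × 52 = 12,480
  associate degree: 260 × 17 = 4420
  bachelor's degree: 360 × 9 = 3240
Adjusted estimate = 20,140 / 860 = 23.4186 → 23.4.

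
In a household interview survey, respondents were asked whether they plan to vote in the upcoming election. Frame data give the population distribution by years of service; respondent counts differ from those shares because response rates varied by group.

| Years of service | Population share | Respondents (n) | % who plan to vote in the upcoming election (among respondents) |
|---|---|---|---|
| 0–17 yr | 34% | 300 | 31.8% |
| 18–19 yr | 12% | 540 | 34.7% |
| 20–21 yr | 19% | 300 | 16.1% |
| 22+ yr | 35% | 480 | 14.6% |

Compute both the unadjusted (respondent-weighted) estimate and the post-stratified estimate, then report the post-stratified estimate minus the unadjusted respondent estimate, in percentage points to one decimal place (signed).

Without adjustment, the pooled respondent share is:
  (300/1620)×31.8 + (540/1620)×34.7 + (300/1620)×16.1 + (480/1620)×14.6 = 24.763%
Reweighting by population years of service shares:
  0.34×31.8 + 0.12×34.7 + 0.19×16.1 + 0.35×14.6 = 23.145%
Difference = 23.145 − 24.763 = -1.618 pp.

-1.6 percentage points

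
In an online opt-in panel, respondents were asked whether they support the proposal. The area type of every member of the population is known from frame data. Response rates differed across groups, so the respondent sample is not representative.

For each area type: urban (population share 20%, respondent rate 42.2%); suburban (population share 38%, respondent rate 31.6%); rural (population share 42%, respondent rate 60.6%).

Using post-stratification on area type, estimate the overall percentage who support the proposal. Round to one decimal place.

45.9%

Each cell contributes population-share × respondent value:
  urban: 0.2 × 42.2 = 8.44
  suburban: 0.38 × 31.6 = 12.008
  rural: 0.42 × 60.6 = 25.452
Post-stratified estimate = 45.9 → 45.9%.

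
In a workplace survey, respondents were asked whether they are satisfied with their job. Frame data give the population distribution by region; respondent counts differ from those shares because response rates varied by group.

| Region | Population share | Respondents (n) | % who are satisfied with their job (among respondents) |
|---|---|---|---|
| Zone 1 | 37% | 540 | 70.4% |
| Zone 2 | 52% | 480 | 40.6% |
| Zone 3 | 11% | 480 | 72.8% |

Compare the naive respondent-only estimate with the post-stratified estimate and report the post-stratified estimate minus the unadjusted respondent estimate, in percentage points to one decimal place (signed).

-6.5 percentage points

Unadjusted (pooled respondent) estimate weights by respondent counts:
  (540/1500)×70.4 + (480/1500)×40.6 + (480/1500)×72.8 = 61.632%
Post-stratifying to population shares instead:
  0.37×70.4 + 0.52×40.6 + 0.11×72.8 = 55.168%
Difference = 55.168 − 61.632 = -6.464 pp.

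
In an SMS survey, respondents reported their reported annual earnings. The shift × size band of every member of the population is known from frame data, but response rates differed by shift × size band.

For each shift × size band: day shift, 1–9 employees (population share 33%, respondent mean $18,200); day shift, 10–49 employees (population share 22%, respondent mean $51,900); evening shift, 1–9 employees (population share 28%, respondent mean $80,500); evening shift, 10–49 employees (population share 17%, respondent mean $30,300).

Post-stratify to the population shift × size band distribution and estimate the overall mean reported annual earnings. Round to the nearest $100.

$45,100

Weight each group's respondent value by its population share:
  day shift, 1–9 employees: 0.33 × 18,200 = 6006
  day shift, 10–49 employees: 0.22 × 51,900 = 11,418
  evening shift, 1–9 employees: 0.28 × 80,500 = 22,540
  evening shift, 10–49 employees: 0.17 × 30,300 = 5151
Post-stratified estimate = 45,115 → $45,100.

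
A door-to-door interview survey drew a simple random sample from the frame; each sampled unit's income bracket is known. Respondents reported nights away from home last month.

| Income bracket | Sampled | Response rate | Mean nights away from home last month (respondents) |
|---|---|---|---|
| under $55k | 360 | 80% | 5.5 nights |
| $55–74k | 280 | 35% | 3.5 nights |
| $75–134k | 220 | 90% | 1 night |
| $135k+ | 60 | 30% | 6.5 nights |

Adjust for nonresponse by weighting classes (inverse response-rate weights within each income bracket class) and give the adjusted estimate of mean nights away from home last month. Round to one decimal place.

3.9

Weighting each respondent by the inverse class response rate inflates each class back to its sampled size, so the class weight is n_sampled:
  under $55k: 360 × 5.5 = 1980
  $55–74k: 280 × 3.5 = 980
  $75–134k: 220 × 1 = 220
  $135k+: 60 × 6.5 = 390
Adjusted estimate = 3570 / 920 = 3.88043 → 3.9.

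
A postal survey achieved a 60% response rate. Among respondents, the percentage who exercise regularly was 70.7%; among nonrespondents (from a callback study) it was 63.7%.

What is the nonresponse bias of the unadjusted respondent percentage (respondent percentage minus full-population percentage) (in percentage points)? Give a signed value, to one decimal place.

+2.8 percentage points

Nonresponse fraction = 1 − 0.6 = 0.4.
Bias = (nonresponse fraction) × (respondent percentage − nonrespondent percentage)
     = 0.4 × (70.7 − 63.7) = 0.4 × 7 = 2.8.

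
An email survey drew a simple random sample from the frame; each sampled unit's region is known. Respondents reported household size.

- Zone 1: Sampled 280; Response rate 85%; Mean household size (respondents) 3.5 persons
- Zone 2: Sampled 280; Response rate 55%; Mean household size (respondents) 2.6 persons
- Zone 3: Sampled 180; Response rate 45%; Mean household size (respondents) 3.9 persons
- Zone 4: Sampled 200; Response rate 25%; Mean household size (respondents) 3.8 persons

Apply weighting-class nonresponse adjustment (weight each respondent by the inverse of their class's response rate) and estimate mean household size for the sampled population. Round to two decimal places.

Inverse-response-rate weighting restores each class to its sampled count, so class totals weight by n_sampled:
  Zone 1: 280 × 3.5 = 980
  Zone 2: 280 × 2.6 = 728
  Zone 3: 180 × 3.9 = 702
  Zone 4: 200 × 3.8 = 760
Adjusted estimate = 3170 / 940 = 3.37234 → 3.37.

3.37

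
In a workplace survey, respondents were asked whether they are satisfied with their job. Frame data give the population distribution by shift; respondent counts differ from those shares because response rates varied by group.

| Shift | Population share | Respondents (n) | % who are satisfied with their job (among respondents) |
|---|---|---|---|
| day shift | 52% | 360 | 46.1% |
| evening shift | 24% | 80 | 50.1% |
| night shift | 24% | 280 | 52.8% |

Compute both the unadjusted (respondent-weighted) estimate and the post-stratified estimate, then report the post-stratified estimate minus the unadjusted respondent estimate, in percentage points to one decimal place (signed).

-0.5 percentage points

Unadjusted (pooled respondent) estimate weights by respondent counts:
  (360/720)×46.1 + (80/720)×50.1 + (280/720)×52.8 = 49.15%
Post-stratifying to population shares instead:
  0.52×46.1 + 0.24×50.1 + 0.24×52.8 = 48.668%
Difference = 48.668 − 49.15 = -0.482 pp.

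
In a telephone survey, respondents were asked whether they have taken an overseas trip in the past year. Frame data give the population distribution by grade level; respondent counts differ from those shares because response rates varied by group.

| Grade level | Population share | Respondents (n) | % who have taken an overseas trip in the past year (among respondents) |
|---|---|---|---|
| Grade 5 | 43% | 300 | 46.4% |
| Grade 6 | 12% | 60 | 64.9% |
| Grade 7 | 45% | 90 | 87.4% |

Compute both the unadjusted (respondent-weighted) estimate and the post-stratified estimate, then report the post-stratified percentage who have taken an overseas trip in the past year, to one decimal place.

Unadjusted (pooled respondent) estimate weights by respondent counts:
  (300/450)×46.4 + (60/450)×64.9 + (90/450)×87.4 = 57.0667%
Post-stratifying to population shares instead:
  0.43×46.4 + 0.12×64.9 + 0.45×87.4 = 67.07%

67.1%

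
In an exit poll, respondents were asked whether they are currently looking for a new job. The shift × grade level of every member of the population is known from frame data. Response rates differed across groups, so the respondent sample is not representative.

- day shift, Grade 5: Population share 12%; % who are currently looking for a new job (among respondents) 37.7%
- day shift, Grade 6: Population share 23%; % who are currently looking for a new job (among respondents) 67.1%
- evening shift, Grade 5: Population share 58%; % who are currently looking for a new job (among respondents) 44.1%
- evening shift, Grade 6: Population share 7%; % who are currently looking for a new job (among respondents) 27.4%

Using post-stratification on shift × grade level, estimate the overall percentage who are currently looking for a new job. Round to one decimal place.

47.5%

Weight each group's respondent value by its population share:
  day shift, Grade 5: 0.12 × 37.7 = 4.524
  day shift, Grade 6: 0.23 × 67.1 = 15.433
  evening shift, Grade 5: 0.58 × 44.1 = 25.578
  evening shift, Grade 6: 0.07 × 27.4 = 1.918
Post-stratified estimate = 47.453 → 47.5%.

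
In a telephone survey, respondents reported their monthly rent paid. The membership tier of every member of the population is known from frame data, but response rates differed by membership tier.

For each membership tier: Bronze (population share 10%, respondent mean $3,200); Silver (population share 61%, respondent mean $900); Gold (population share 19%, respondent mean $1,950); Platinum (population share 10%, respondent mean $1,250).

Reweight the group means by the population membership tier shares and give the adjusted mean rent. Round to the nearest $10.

Weight each group's respondent value by its population share:
  Bronze: 0.1 × 3200 = 320
  Silver: 0.61 × 900 = 549
  Gold: 0.19 × 1950 = 370.5
  Platinum: 0.1 × 1250 = 125
Post-stratified estimate = 1364.5 → $1,360.

$1,360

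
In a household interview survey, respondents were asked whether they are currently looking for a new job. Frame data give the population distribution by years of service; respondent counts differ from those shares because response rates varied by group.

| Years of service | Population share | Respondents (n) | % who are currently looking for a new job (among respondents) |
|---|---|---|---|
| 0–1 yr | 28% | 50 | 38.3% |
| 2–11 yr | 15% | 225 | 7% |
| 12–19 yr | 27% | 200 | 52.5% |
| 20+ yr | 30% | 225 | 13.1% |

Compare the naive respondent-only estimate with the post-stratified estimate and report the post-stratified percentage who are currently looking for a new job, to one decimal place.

Without adjustment, the pooled respondent share is:
  (50/700)×38.3 + (225/700)×7 + (200/700)×52.5 + (225/700)×13.1 = 24.1964%
Post-stratified estimate weights by population shares:
  0.28×38.3 + 0.15×7 + 0.27×52.5 + 0.3×13.1 = 29.879%

29.9%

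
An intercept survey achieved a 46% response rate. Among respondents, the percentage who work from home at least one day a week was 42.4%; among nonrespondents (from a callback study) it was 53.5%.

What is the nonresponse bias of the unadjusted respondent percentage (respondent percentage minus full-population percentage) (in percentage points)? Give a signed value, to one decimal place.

Nonresponse fraction = 1 − 0.46 = 0.54.
Bias = (nonresponse fraction) × (respondent percentage − nonrespondent percentage)
     = 0.54 × (42.4 − 53.5) = 0.54 × -11.1 = -5.994.

-6.0 percentage points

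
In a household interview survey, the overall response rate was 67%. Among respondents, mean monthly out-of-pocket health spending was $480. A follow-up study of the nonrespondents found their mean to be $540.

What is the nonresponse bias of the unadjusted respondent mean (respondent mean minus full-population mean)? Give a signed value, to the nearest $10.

-$20

Nonresponse fraction = 1 − 0.67 = 0.33.
Bias = (nonresponse fraction) × (respondent mean − nonrespondent mean)
     = 0.33 × (480 − 540) = 0.33 × -60 = -19.8.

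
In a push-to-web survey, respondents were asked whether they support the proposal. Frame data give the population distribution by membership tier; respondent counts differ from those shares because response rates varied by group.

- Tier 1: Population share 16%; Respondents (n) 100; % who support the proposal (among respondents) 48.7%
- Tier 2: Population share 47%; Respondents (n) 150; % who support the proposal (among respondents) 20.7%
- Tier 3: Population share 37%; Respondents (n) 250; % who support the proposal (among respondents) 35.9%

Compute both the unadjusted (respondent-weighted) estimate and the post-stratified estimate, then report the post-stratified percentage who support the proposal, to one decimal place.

Without adjustment, the pooled respondent share is:
  (100/500)×48.7 + (150/500)×20.7 + (250/500)×35.9 = 33.9%
Reweighting by population membership tier shares:
  0.16×48.7 + 0.47×20.7 + 0.37×35.9 = 30.804%

30.8%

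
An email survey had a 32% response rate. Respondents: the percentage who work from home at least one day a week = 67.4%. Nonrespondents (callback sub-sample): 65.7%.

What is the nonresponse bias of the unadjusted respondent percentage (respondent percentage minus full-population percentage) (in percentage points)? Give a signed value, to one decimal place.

Nonresponse fraction = 1 − 0.32 = 0.68.
Bias = (nonresponse fraction) × (respondent percentage − nonrespondent percentage)
     = 0.68 × (67.4 − 65.7) = 0.68 × 1.7 = 1.156.

+1.2 percentage points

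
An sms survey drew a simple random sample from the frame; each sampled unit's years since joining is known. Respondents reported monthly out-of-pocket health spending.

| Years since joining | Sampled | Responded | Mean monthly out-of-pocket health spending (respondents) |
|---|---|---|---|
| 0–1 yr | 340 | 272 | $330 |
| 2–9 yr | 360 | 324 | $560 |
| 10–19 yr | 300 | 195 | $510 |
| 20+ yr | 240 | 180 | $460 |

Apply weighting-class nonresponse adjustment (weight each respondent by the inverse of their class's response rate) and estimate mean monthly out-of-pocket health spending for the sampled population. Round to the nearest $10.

$470

Response rates by class: 0–1 yr 272/340 = 80%, 2–9 yr 324/360 = 90%, 10–19 yr 195/300 = 65%, 20+ yr 180/240 = 75%.
With weight = n_sampled/n_responded per class, the weighted class total is n_sampled:
  0–1 yr: 340 × 330 = 112,200
  2–9 yr: 360 × 560 = 201,600
  10–19 yr: 300 × 510 = 153,000
  20+ yr: 240 × 460 = 110,400
Adjusted estimate = 577,200 / 1,240 = 465.484 → $470.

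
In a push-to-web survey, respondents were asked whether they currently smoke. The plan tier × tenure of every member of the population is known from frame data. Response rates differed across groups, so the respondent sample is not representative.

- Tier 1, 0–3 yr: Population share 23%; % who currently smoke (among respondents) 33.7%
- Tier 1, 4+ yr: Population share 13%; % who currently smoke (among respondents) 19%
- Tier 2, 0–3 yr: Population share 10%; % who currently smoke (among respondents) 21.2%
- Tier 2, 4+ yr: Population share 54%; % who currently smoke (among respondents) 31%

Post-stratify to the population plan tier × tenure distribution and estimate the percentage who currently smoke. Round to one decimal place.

Reweight to the known plan tier × tenure distribution:
  Tier 1, 0–3 yr: 0.23 × 33.7 = 7.751
  Tier 1, 4+ yr: 0.13 × 19 = 2.47
  Tier 2, 0–3 yr: 0.1 × 21.2 = 2.12
  Tier 2, 4+ yr: 0.54 × 31 = 16.74
Post-stratified estimate = 29.081 → 29.1%.

29.1%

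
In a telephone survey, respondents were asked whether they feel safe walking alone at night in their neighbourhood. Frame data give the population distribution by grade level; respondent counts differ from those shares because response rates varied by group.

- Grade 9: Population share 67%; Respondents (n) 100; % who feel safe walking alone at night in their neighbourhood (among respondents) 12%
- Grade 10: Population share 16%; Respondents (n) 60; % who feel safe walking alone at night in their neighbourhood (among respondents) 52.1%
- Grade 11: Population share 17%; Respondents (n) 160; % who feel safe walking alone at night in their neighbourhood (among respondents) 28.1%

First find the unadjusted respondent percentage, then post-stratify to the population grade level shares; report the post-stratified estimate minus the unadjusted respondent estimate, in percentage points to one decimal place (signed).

Without adjustment, the pooled respondent share is:
  (100/320)×12 + (60/320)×52.1 + (160/320)×28.1 = 27.5688%
Reweighting by population grade level shares:
  0.67×12 + 0.16×52.1 + 0.17×28.1 = 21.153%
Difference = 21.153 − 27.5688 = -6.4157 pp.

-6.4 percentage points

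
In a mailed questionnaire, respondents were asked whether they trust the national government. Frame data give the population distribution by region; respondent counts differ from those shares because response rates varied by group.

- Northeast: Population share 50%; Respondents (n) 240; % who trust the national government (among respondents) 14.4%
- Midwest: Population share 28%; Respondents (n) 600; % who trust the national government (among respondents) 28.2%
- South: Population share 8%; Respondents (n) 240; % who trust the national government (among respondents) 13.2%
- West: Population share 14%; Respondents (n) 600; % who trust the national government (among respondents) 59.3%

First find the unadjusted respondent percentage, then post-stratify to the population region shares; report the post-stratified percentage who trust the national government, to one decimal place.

Without adjustment, the pooled respondent share is:
  (240/1680)×14.4 + (600/1680)×28.2 + (240/1680)×13.2 + (600/1680)×59.3 = 35.1929%
Post-stratified estimate weights by population shares:
  0.5×14.4 + 0.28×28.2 + 0.08×13.2 + 0.14×59.3 = 24.454%

24.5%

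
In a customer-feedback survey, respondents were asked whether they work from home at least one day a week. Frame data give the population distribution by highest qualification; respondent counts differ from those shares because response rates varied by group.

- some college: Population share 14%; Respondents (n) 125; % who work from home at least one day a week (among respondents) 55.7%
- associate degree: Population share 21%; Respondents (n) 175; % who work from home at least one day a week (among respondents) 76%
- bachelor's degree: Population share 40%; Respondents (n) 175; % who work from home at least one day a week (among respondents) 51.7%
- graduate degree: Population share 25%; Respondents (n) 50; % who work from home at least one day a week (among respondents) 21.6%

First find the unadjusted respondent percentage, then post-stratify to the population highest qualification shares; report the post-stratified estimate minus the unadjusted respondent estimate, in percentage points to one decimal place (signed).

-8.0 percentage points

Without adjustment, the pooled respondent share is:
  (125/525)×55.7 + (175/525)×76 + (175/525)×51.7 + (50/525)×21.6 = 57.8857%
Reweighting by population highest qualification shares:
  0.14×55.7 + 0.21×76 + 0.4×51.7 + 0.25×21.6 = 49.838%
Difference = 49.838 − 57.8857 = -8.0477 pp.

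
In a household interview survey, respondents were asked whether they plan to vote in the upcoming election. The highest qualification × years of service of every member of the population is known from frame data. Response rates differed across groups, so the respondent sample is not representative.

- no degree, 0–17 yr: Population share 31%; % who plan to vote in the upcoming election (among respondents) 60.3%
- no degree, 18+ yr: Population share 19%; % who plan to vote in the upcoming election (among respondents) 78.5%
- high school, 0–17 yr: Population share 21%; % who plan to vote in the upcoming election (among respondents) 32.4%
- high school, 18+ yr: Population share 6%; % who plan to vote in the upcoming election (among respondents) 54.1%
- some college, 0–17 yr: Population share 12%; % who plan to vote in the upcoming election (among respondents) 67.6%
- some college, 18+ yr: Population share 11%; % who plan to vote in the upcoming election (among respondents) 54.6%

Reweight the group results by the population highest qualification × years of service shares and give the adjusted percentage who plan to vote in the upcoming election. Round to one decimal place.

57.8%

Post-stratification weights by population share, not respondent share:
  no degree, 0–17 yr: 0.31 × 60.3 = 18.693
  no degree, 18+ yr: 0.19 × 78.5 = 14.915
  high school, 0–17 yr: 0.21 × 32.4 = 6.804
  high school, 18+ yr: 0.06 × 54.1 = 3.246
  some college, 0–17 yr: 0.12 × 67.6 = 8.112
  some college, 18+ yr: 0.11 × 54.6 = 6.006
Post-stratified estimate = 57.776 → 57.8%.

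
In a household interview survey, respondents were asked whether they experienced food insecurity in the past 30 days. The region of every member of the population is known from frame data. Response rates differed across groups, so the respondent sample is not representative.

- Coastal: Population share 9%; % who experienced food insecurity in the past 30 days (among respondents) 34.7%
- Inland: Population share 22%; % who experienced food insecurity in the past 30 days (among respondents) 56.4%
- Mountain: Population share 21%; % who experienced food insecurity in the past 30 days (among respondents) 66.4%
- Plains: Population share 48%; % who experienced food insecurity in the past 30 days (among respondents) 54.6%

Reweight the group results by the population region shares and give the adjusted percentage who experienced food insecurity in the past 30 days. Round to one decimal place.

Reweight to the known region distribution:
  Coastal: 0.09 × 34.7 = 3.123
  Inland: 0.22 × 56.4 = 12.408
  Mountain: 0.21 × 66.4 = 13.944
  Plains: 0.48 × 54.6 = 26.208
Post-stratified estimate = 55.683 → 55.7%.

55.7%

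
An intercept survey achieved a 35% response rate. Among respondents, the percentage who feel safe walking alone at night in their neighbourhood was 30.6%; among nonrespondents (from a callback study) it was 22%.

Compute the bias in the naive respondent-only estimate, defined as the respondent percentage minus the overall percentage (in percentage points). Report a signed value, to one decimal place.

Nonresponse fraction = 1 − 0.35 = 0.65.
Bias = (nonresponse fraction) × (respondent percentage − nonrespondent percentage)
     = 0.65 × (30.6 − 22) = 0.65 × 8.6 = 5.59.

+5.6 percentage points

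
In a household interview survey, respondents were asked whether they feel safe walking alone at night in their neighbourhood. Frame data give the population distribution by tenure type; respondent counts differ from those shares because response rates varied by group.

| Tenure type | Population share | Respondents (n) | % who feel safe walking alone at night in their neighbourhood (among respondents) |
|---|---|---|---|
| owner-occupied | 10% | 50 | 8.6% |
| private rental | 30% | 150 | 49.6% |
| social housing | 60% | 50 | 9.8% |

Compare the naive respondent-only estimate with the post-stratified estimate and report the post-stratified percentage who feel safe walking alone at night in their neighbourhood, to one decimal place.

Naive respondent-only estimate (weights = respondent counts):
  (50/250)×8.6 + (150/250)×49.6 + (50/250)×9.8 = 33.44%
Post-stratifying to population shares instead:
  0.1×8.6 + 0.3×49.6 + 0.6×9.8 = 21.62%

21.6%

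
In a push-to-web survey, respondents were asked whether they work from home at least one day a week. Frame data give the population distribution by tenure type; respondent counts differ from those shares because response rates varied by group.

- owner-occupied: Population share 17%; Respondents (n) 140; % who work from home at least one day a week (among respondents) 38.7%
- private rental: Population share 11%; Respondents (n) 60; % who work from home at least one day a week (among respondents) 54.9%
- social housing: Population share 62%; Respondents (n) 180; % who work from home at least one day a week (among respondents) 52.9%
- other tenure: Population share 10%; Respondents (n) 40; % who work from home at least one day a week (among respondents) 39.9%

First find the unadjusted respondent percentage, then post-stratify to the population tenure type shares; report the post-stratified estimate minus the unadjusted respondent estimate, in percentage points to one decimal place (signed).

Without adjustment, the pooled respondent share is:
  (140/420)×38.7 + (60/420)×54.9 + (180/420)×52.9 + (40/420)×39.9 = 47.2143%
Reweighting by population tenure type shares:
  0.17×38.7 + 0.11×54.9 + 0.62×52.9 + 0.1×39.9 = 49.406%
Difference = 49.406 − 47.2143 = 2.1917 pp.

+2.2 percentage points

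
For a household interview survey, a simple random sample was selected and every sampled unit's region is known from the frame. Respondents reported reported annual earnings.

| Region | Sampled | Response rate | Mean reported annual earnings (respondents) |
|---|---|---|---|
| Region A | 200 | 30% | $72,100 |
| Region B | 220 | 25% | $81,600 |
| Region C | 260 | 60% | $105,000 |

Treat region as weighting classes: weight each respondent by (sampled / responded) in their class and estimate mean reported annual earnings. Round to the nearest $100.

Each respondent's weight = sampled/responded in their class; summing within a class gives n_sampled, so:
  Region A: 200 × 72,100 = 14,420,000
  Region B: 220 × 81,600 = 17,952,000
  Region C: 260 × 105,000 = 27,300,000
Adjusted estimate = 59,672,000 / 680 = 87752.9 → $87,800.

$87,800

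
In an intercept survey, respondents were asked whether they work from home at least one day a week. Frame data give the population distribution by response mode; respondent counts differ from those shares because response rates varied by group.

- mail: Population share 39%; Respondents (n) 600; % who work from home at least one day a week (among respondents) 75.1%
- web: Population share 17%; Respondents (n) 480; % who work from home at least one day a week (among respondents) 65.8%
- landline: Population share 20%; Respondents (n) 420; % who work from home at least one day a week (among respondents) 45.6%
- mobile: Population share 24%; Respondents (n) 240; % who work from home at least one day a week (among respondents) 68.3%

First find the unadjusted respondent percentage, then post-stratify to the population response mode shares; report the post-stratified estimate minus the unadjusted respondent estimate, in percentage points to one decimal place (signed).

+1.5 percentage points

Naive respondent-only estimate (weights = respondent counts):
  (600/1740)×75.1 + (480/1740)×65.8 + (420/1740)×45.6 + (240/1740)×68.3 = 64.4759%
Post-stratified estimate weights by population shares:
  0.39×75.1 + 0.17×65.8 + 0.2×45.6 + 0.24×68.3 = 65.987%
Difference = 65.987 − 64.4759 = 1.5111 pp.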